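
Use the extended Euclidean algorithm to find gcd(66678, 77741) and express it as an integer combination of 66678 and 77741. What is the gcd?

1

Apply Euclid's algorithm to 77741 and 66678:
77741 = 1·66678 + 11063
66678 = 6·11063 + 300
11063 = 36·300 + 263
300 = 1·263 + 37
263 = 7·37 + 4
37 = 9·4 + 1
4 = 4·1 + 0
gcd(66678, 77741) = 1.
Back-substituting:
1 = 37 − 9·4
1 = −9·263 + 64·37
1 = 64·300 − 73·263
1 = −73·11063 + 2692·300
1 = 2692·66678 − 16225·11063
1 = −16225·77741 + 18917·66678
So 1 = (-16225)·77741 + (18917)·66678.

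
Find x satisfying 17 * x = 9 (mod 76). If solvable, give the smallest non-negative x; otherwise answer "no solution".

5

First find gcd(17, 76):
76 = 4·17 + 8
17 = 2·8 + 1
8 = 8·1 + 0
gcd = 1, so a unique solution mod 76 exists.
Back-substitute for the Bézout coefficients:
1 = 17 − 2·8
1 = −2·76 + 9·17
So 17·(9) ≡ 1 (mod 76), giving 17⁻¹ ≡ 9.
x ≡ 17⁻¹·9 ≡ 9·9 ≡ 5 (mod 76).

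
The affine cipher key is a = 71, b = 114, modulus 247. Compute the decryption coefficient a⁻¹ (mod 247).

Apply the Euclidean algorithm to 247 and 71:
247 = 3*71 + 34
71 = 2*34 + 3
34 = 11*3 + 1
3 = 3*1 + 0
The gcd is 1. Working backward:
1 = 34 − 11·3
1 = −11·71 + 23·34
1 = 23·247 − 80·71
Hence 71⁻¹ ≡ -80 ≡ 167 (mod 247).

167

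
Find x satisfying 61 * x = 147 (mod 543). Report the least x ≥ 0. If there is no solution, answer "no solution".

First find gcd(61, 543):
543 = 8×61 + 55
61 = 1×55 + 6
55 = 9×6 + 1
6 = 6×1 + 0
gcd = 1, so a unique solution mod 543 exists.
Back-substitute for the Bézout coefficients:
1 = 55 − 9·6
1 = −9·61 + 10·55
1 = 10·543 − 89·61
So 61·(-89) ≡ 1 (mod 543), giving 61⁻¹ ≡ 454.
x ≡ 61⁻¹·147 ≡ 454·147 ≡ 492 (mod 543).

492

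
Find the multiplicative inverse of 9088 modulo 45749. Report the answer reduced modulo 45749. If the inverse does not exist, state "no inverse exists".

Apply the Euclidean algorithm to 45749 and 9088:
45749 = 5·9088 + 309
9088 = 29·309 + 127
309 = 2·127 + 55
127 = 2·55 + 17
55 = 3·17 + 4
17 = 4·4 + 1
4 = 4·1 + 0
gcd = 1, so the inverse exists. Back-substitute:
1 = 17 − 4·4
1 = −4·55 + 13·17
1 = 13·127 − 30·55
1 = −30·309 + 73·127
1 = 73·9088 − 2147·309
1 = −2147·45749 + 10808·9088
So 9088·10808 ≡ 1 (mod 45749).

10808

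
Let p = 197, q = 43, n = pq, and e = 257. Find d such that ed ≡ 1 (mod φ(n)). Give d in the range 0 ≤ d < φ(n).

φ(n) = (p−1)(q−1) = 196·42 = 8232.
Need d with 257·d ≡ 1 (mod 8232). Apply the extended Euclidean algorithm:
8232 = 32*257 + 8
257 = 32*8 + 1
8 = 8*1 + 0
Back-substitute:
1 = 257 − 32·8
1 = −32·8232 + 1025·257
So 257·1025 ≡ 1 (mod 8232), hence d = 1025.

1025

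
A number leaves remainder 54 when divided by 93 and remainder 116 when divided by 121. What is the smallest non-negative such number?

Write x = 54 + 93·k. Then 93·k ≡ 116 − 54 ≡ 62 (mod 121).
Need 93⁻¹ mod 121. Extended Euclid on (121, 93):
121 = 1·93 + 28
93 = 3·28 + 9
28 = 3·9 + 1
9 = 9·1 + 0
Back-substitute:
1 = 28 − 3·9
1 = −3·93 + 10·28
1 = 10·121 − 13·93
93⁻¹ ≡ 108 (mod 121), so k ≡ 108·62 ≡ 41 (mod 121).
x = 54 + 93·41 = 3867.

3867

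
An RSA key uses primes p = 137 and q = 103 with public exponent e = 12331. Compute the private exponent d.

φ(n) = (p−1)(q−1) = 136·102 = 13872.
Need d with 12331·d ≡ 1 (mod 13872). Apply the extended Euclidean algorithm:
13872 = 1×12331 + 1541
12331 = 8×1541 + 3
1541 = 513×3 + 2
3 = 1×2 + 1
2 = 2×1 + 0
Back-substitute:
1 = 3 − 2
1 = −1541 + 514·3
1 = 514·12331 − 4113·1541
1 = −4113·13872 + 4627·12331
So 12331·4627 ≡ 1 (mod 13872), hence d = 4627.

4627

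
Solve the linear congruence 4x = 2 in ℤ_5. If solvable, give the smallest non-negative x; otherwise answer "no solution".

First find gcd(4, 5):
5 = 1*4 + 1
4 = 4*1 + 0
gcd = 1, so a unique solution mod 5 exists.
Back-substitute for the Bézout coefficients:
1 = 5 − 4
So 4·(-1) ≡ 1 (mod 5), giving 4⁻¹ ≡ 4.
x ≡ 4⁻¹·2 ≡ 4·2 ≡ 3 (mod 5).

3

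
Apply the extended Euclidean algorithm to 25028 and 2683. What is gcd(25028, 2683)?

1

Repeated division:
25028 = 9*2683 + 881
2683 = 3*881 + 40
881 = 22*40 + 1
40 = 40*1 + 0
gcd(25028, 2683) = 1.
Express as a combination:
1 = 881 − 22·40
1 = −22·2683 + 67·881
1 = 67·25028 − 625·2683
So 1 = (67)·25028 + (-625)·2683.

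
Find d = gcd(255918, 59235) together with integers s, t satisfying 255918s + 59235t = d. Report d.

Repeated division:
255918 = 4*59235 + 18978
59235 = 3*18978 + 2301
18978 = 8*2301 + 570
2301 = 4*570 + 21
570 = 27*21 + 3
21 = 7*3 + 0
gcd(255918, 59235) = 3.
Express as a combination:
3 = 570 − 27·21
3 = −27·2301 + 109·570
3 = 109·18978 − 899·2301
3 = −899·59235 + 2806·18978
3 = 2806·255918 − 12123·59235
So 3 = (2806)·255918 + (-12123)·59235.

3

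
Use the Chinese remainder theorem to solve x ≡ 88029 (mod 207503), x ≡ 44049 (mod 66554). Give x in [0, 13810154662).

Write x = 88029 + 207503·k. Then 207503·k ≡ 44049 − 88029 ≡ 22574 (mod 66554).
Need 207503⁻¹ mod 66554. Extended Euclid on (66554, 7841):
66554 = 8*7841 + 3826
7841 = 2*3826 + 189
3826 = 20*189 + 46
189 = 4*46 + 5
46 = 9*5 + 1
5 = 5*1 + 0
Back-substitute:
1 = 46 − 9·5
1 = −9·189 + 37·46
1 = 37·3826 − 749·189
1 = −749·7841 + 1535·3826
1 = 1535·66554 − 13029·7841
207503⁻¹ ≡ 53525 (mod 66554), so k ≡ 53525·22574 ≡ 52034 (mod 66554).
x = 88029 + 207503·52034 = 10797299131.

10797299131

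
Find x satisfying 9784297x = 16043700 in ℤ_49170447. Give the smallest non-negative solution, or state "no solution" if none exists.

First find gcd(9784297, 49170447):
49170447 = 5*9784297 + 248962
9784297 = 39*248962 + 74779
248962 = 3*74779 + 24625
74779 = 3*24625 + 904
24625 = 27*904 + 217
904 = 4*217 + 36
217 = 6*36 + 1
36 = 36*1 + 0
gcd = 1, so a unique solution mod 49170447 exists.
Back-substitute for the Bézout coefficients:
1 = 217 − 6·36
1 = −6·904 + 25·217
1 = 25·24625 − 681·904
1 = −681·74779 + 2068·24625
1 = 2068·248962 − 6885·74779
1 = −6885·9784297 + 270583·248962
1 = 270583·49170447 − 1359800·9784297
So 9784297·(-1359800) ≡ 1 (mod 49170447), giving 9784297⁻¹ ≡ 47810647.
x ≡ 9784297⁻¹·16043700 ≡ 47810647·16043700 ≡ 15687642 (mod 49170447).

15687642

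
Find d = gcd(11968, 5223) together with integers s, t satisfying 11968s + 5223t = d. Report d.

1

Apply Euclid's algorithm to 11968 and 5223:
11968 = 2*5223 + 1522
5223 = 3*1522 + 657
1522 = 2*657 + 208
657 = 3*208 + 33
208 = 6*33 + 10
33 = 3*10 + 3
10 = 3*3 + 1
3 = 3*1 + 0
gcd(11968, 5223) = 1.
Back-substituting:
1 = 10 − 3·3
1 = −3·33 + 10·10
1 = 10·208 − 63·33
1 = −63·657 + 199·208
1 = 199·1522 − 461·657
1 = −461·5223 + 1582·1522
1 = 1582·11968 − 3625·5223
So 1 = (1582)·11968 + (-3625)·5223.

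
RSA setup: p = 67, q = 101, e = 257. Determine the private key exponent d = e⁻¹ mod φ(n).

5393

φ(n) = (p−1)(q−1) = 66·100 = 6600.
Need d with 257·d ≡ 1 (mod 6600). Apply the extended Euclidean algorithm:
6600 = 25*257 + 175
257 = 1*175 + 82
175 = 2*82 + 11
82 = 7*11 + 5
11 = 2*5 + 1
5 = 5*1 + 0
Back-substitute:
1 = 11 − 2·5
1 = −2·82 + 15·11
1 = 15·175 − 32·82
1 = −32·257 + 47·175
1 = 47·6600 − 1207·257
So 257·(-1207) ≡ 1 (mod 6600), hence d ≡ -1207 ≡ 5393 (mod 6600).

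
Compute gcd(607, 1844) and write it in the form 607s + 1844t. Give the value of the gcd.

Repeated division:
1844 = 3*607 + 23
607 = 26*23 + 9
23 = 2*9 + 5
9 = 1*5 + 4
5 = 1*4 + 1
4 = 4*1 + 0
gcd(607, 1844) = 1.
Working backward:
1 = 5 − 4
1 = −9 + 2·5
1 = 2·23 − 5·9
1 = −5·607 + 132·23
1 = 132·1844 − 401·607
So 1 = (132)·1844 + (-401)·607.

1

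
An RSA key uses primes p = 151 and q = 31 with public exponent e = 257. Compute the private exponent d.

893

φ(n) = (p−1)(q−1) = 150·30 = 4500.
Need d with 257·d ≡ 1 (mod 4500). Apply the extended Euclidean algorithm:
4500 = 17·257 + 131
257 = 1·131 + 126
131 = 1·126 + 5
126 = 25·5 + 1
5 = 5·1 + 0
Back-substitute:
1 = 126 − 25·5
1 = −25·131 + 26·126
1 = 26·257 − 51·131
1 = −51·4500 + 893·257
So 257·893 ≡ 1 (mod 4500), hence d = 893.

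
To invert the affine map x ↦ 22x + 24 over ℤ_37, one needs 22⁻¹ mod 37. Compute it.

Extended Euclidean algorithm:
37 = 1*22 + 15
22 = 1*15 + 7
15 = 2*7 + 1
7 = 7*1 + 0
Since gcd(22, 37) = 1, back-substitute to write 1 as a combination:
1 = 15 − 2·7
1 = −2·22 + 3·15
1 = 3·37 − 5·22
Thus 22·(-5) ≡ 1 (mod 37); reducing, -5 mod 37 = 32.

32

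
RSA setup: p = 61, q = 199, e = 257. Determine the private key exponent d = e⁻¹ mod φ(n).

1433

φ(n) = (p−1)(q−1) = 60·198 = 11880.
Need d with 257·d ≡ 1 (mod 11880). Apply the extended Euclidean algorithm:
11880 = 46·257 + 58
257 = 4·58 + 25
58 = 2·25 + 8
25 = 3·8 + 1
8 = 8·1 + 0
Back-substitute:
1 = 25 − 3·8
1 = −3·58 + 7·25
1 = 7·257 − 31·58
1 = −31·11880 + 1433·257
So 257·1433 ≡ 1 (mod 11880), hence d = 1433.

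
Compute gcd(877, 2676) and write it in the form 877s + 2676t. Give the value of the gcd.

1

Repeated division:
2676 = 3·877 + 45
877 = 19·45 + 22
45 = 2·22 + 1
22 = 22·1 + 0
gcd(877, 2676) = 1.
Working backward:
1 = 45 − 2·22
1 = −2·877 + 39·45
1 = 39·2676 − 119·877
So 1 = (39)·2676 + (-119)·877.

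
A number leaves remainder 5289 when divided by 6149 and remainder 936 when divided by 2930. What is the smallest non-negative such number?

Write x = 5289 + 6149·k. Then 6149·k ≡ 936 − 5289 ≡ 1507 (mod 2930).
Need 6149⁻¹ mod 2930. Extended Euclid on (2930, 289):
2930 = 10*289 + 40
289 = 7*40 + 9
40 = 4*9 + 4
9 = 2*4 + 1
4 = 4*1 + 0
Back-substitute:
1 = 9 − 2·4
1 = −2·40 + 9·9
1 = 9·289 − 65·40
1 = −65·2930 + 659·289
6149⁻¹ ≡ 659 (mod 2930), so k ≡ 659·1507 ≡ 2773 (mod 2930).
x = 5289 + 6149·2773 = 17056466.

17056466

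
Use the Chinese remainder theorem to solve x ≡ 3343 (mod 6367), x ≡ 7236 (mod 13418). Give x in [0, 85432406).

Write x = 3343 + 6367·k. Then 6367·k ≡ 7236 − 3343 ≡ 3893 (mod 13418).
Need 6367⁻¹ mod 13418. Extended Euclid on (13418, 6367):
13418 = 2*6367 + 684
6367 = 9*684 + 211
684 = 3*211 + 51
211 = 4*51 + 7
51 = 7*7 + 2
7 = 3*2 + 1
2 = 2*1 + 0
Back-substitute:
1 = 7 − 3·2
1 = −3·51 + 22·7
1 = 22·211 − 91·51
1 = −91·684 + 295·211
1 = 295·6367 − 2746·684
1 = −2746·13418 + 5787·6367
6367⁻¹ ≡ 5787 (mod 13418), so k ≡ 5787·3893 ≡ 13387 (mod 13418).
x = 3343 + 6367·13387 = 85238372.

85238372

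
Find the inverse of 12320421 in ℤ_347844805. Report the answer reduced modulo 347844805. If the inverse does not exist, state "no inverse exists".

12849236

Extended Euclidean algorithm:
347844805 = 28·12320421 + 2873017
12320421 = 4·2873017 + 828353
2873017 = 3·828353 + 387958
828353 = 2·387958 + 52437
387958 = 7·52437 + 20899
52437 = 2·20899 + 10639
20899 = 1·10639 + 10260
10639 = 1·10260 + 379
10260 = 27·379 + 27
379 = 14·27 + 1
27 = 27·1 + 0
The gcd is 1. Working backward:
1 = 379 − 14·27
1 = −14·10260 + 379·379
1 = 379·10639 − 393·10260
1 = −393·20899 + 772·10639
1 = 772·52437 − 1937·20899
1 = −1937·387958 + 14331·52437
1 = 14331·828353 − 30599·387958
1 = −30599·2873017 + 106128·828353
1 = 106128·12320421 − 455111·2873017
1 = −455111·347844805 + 12849236·12320421
So 12320421·12849236 ≡ 1 (mod 347844805).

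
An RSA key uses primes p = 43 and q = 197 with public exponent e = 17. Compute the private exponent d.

1937

φ(n) = (p−1)(q−1) = 42·196 = 8232.
Need d with 17·d ≡ 1 (mod 8232). Apply the extended Euclidean algorithm:
8232 = 484*17 + 4
17 = 4*4 + 1
4 = 4*1 + 0
Back-substitute:
1 = 17 − 4·4
1 = −4·8232 + 1937·17
So 17·1937 ≡ 1 (mod 8232), hence d = 1937.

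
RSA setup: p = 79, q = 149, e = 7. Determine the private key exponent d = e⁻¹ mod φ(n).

φ(n) = (p−1)(q−1) = 78·148 = 11544.
Need d with 7·d ≡ 1 (mod 11544). Apply the extended Euclidean algorithm:
11544 = 1649*7 + 1
7 = 7*1 + 0
Back-substitute:
1 = 11544 − 1649·7
So 7·(-1649) ≡ 1 (mod 11544), hence d ≡ -1649 ≡ 9895 (mod 11544).

9895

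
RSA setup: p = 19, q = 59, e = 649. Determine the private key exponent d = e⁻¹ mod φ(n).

φ(n) = (p−1)(q−1) = 18·58 = 1044.
Need d with 649·d ≡ 1 (mod 1044). Apply the extended Euclidean algorithm:
1044 = 1*649 + 395
649 = 1*395 + 254
395 = 1*254 + 141
254 = 1*141 + 113
141 = 1*113 + 28
113 = 4*28 + 1
28 = 28*1 + 0
Back-substitute:
1 = 113 − 4·28
1 = −4·141 + 5·113
1 = 5·254 − 9·141
1 = −9·395 + 14·254
1 = 14·649 − 23·395
1 = −23·1044 + 37·649
So 649·37 ≡ 1 (mod 1044), hence d = 37.

37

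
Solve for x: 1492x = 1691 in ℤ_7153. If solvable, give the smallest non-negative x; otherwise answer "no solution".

2940

First find gcd(1492, 7153):
7153 = 4×1492 + 1185
1492 = 1×1185 + 307
1185 = 3×307 + 264
307 = 1×264 + 43
264 = 6×43 + 6
43 = 7×6 + 1
6 = 6×1 + 0
gcd = 1, so a unique solution mod 7153 exists.
Back-substitute for the Bézout coefficients:
1 = 43 − 7·6
1 = −7·264 + 43·43
1 = 43·307 − 50·264
1 = −50·1185 + 193·307
1 = 193·1492 − 243·1185
1 = −243·7153 + 1165·1492
So 1492·(1165) ≡ 1 (mod 7153), giving 1492⁻¹ ≡ 1165.
x ≡ 1492⁻¹·1691 ≡ 1165·1691 ≡ 2940 (mod 7153).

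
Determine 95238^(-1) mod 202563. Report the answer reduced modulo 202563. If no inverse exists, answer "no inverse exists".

Euclidean algorithm on 202563, 95238:
202563 = 2×95238 + 12087
95238 = 7×12087 + 10629
12087 = 1×10629 + 1458
10629 = 7×1458 + 423
1458 = 3×423 + 189
423 = 2×189 + 45
189 = 4×45 + 9
45 = 5×9 + 0
The gcd is 9, not 1, hence no inverse exists.

no inverse exists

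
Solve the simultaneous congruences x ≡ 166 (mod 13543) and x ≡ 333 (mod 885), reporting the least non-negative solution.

Write x = 166 + 13543·k. Then 13543·k ≡ 333 − 166 ≡ 167 (mod 885).
Need 13543⁻¹ mod 885. Extended Euclid on (885, 268):
885 = 3·268 + 81
268 = 3·81 + 25
81 = 3·25 + 6
25 = 4·6 + 1
6 = 6·1 + 0
Back-substitute:
1 = 25 − 4·6
1 = −4·81 + 13·25
1 = 13·268 − 43·81
1 = −43·885 + 142·268
13543⁻¹ ≡ 142 (mod 885), so k ≡ 142·167 ≡ 704 (mod 885).
x = 166 + 13543·704 = 9534438.

9534438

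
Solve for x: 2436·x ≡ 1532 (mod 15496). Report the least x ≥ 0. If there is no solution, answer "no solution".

First find gcd(2436, 15496):
15496 = 6×2436 + 880
2436 = 2×880 + 676
880 = 1×676 + 204
676 = 3×204 + 64
204 = 3×64 + 12
64 = 5×12 + 4
12 = 3×4 + 0
gcd = 4 and 4 | 1532, so solutions exist. Divide through by 4: 609x ≡ 383 (mod 3874).
Now find 609⁻¹ mod 3874:
3874 = 6×609 + 220
609 = 2×220 + 169
220 = 1×169 + 51
169 = 3×51 + 16
51 = 3×16 + 3
16 = 5×3 + 1
3 = 3×1 + 0
Back-substitute:
1 = 16 − 5·3
1 = −5·51 + 16·16
1 = 16·169 − 53·51
1 = −53·220 + 69·169
1 = 69·609 − 191·220
1 = −191·3874 + 1215·609
So 609⁻¹ ≡ 1215 (mod 3874).
Then x ≡ 1215·383 ≡ 465 (mod 3874); the smallest non-negative solution is x = 465.

465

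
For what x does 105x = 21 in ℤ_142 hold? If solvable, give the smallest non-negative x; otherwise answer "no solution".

First find gcd(105, 142):
142 = 1*105 + 37
105 = 2*37 + 31
37 = 1*31 + 6
31 = 5*6 + 1
6 = 6*1 + 0
gcd = 1, so a unique solution mod 142 exists.
Back-substitute for the Bézout coefficients:
1 = 31 − 5·6
1 = −5·37 + 6·31
1 = 6·105 − 17·37
1 = −17·142 + 23·105
So 105·(23) ≡ 1 (mod 142), giving 105⁻¹ ≡ 23.
x ≡ 105⁻¹·21 ≡ 23·21 ≡ 57 (mod 142).

57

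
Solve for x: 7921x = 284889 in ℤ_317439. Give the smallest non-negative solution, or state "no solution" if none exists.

39270

First find gcd(7921, 317439):
317439 = 40·7921 + 599
7921 = 13·599 + 134
599 = 4·134 + 63
134 = 2·63 + 8
63 = 7·8 + 7
8 = 1·7 + 1
7 = 7·1 + 0
gcd = 1, so a unique solution mod 317439 exists.
Back-substitute for the Bézout coefficients:
1 = 8 − 7
1 = −63 + 8·8
1 = 8·134 − 17·63
1 = −17·599 + 76·134
1 = 76·7921 − 1005·599
1 = −1005·317439 + 40276·7921
So 7921·(40276) ≡ 1 (mod 317439), giving 7921⁻¹ ≡ 40276.
x ≡ 7921⁻¹·284889 ≡ 40276·284889 ≡ 39270 (mod 317439).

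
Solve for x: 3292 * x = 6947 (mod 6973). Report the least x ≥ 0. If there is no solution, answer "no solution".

First find gcd(3292, 6973):
6973 = 2×3292 + 389
3292 = 8×389 + 180
389 = 2×180 + 29
180 = 6×29 + 6
29 = 4×6 + 5
6 = 1×5 + 1
5 = 5×1 + 0
gcd = 1, so a unique solution mod 6973 exists.
Back-substitute for the Bézout coefficients:
1 = 6 − 5
1 = −29 + 5·6
1 = 5·180 − 31·29
1 = −31·389 + 67·180
1 = 67·3292 − 567·389
1 = −567·6973 + 1201·3292
So 3292·(1201) ≡ 1 (mod 6973), giving 3292⁻¹ ≡ 1201.
x ≡ 3292⁻¹·6947 ≡ 1201·6947 ≡ 3639 (mod 6973).

3639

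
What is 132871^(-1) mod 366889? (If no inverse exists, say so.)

gcd(366889, 132871) by repeated division:
366889 = 2·132871 + 101147
132871 = 1·101147 + 31724
101147 = 3·31724 + 5975
31724 = 5·5975 + 1849
5975 = 3·1849 + 428
1849 = 4·428 + 137
428 = 3·137 + 17
137 = 8·17 + 1
17 = 17·1 + 0
The gcd is 1. Working backward:
1 = 137 − 8·17
1 = −8·428 + 25·137
1 = 25·1849 − 108·428
1 = −108·5975 + 349·1849
1 = 349·31724 − 1853·5975
1 = −1853·101147 + 5908·31724
1 = 5908·132871 − 7761·101147
1 = −7761·366889 + 21430·132871
So 132871·21430 ≡ 1 (mod 366889).

21430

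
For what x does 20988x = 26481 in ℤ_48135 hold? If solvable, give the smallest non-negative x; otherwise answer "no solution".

15122

First find gcd(20988, 48135):
48135 = 2·20988 + 6159
20988 = 3·6159 + 2511
6159 = 2·2511 + 1137
2511 = 2·1137 + 237
1137 = 4·237 + 189
237 = 1·189 + 48
189 = 3·48 + 45
48 = 1·45 + 3
45 = 15·3 + 0
gcd = 3 and 3 | 26481, so solutions exist. Divide through by 3: 6996x ≡ 8827 (mod 16045).
Now find 6996⁻¹ mod 16045:
16045 = 2·6996 + 2053
6996 = 3·2053 + 837
2053 = 2·837 + 379
837 = 2·379 + 79
379 = 4·79 + 63
79 = 1·63 + 16
63 = 3·16 + 15
16 = 1·15 + 1
15 = 15·1 + 0
Back-substitute:
1 = 16 − 15
1 = −63 + 4·16
1 = 4·79 − 5·63
1 = −5·379 + 24·79
1 = 24·837 − 53·379
1 = −53·2053 + 130·837
1 = 130·6996 − 443·2053
1 = −443·16045 + 1016·6996
So 6996⁻¹ ≡ 1016 (mod 16045).
Then x ≡ 1016·8827 ≡ 15122 (mod 16045); the smallest non-negative solution is x = 15122.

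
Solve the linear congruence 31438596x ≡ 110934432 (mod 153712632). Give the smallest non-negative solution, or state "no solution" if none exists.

First find gcd(31438596, 153712632):
153712632 = 4*31438596 + 27958248
31438596 = 1*27958248 + 3480348
27958248 = 8*3480348 + 115464
3480348 = 30*115464 + 16428
115464 = 7*16428 + 468
16428 = 35*468 + 48
468 = 9*48 + 36
48 = 1*36 + 12
36 = 3*12 + 0
gcd = 12 and 12 | 110934432, so solutions exist. Divide through by 12: 2619883x ≡ 9244536 (mod 12809386).
Now find 2619883⁻¹ mod 12809386:
12809386 = 4·2619883 + 2329854
2619883 = 1·2329854 + 290029
2329854 = 8·290029 + 9622
290029 = 30·9622 + 1369
9622 = 7·1369 + 39
1369 = 35·39 + 4
39 = 9·4 + 3
4 = 1·3 + 1
3 = 3·1 + 0
Back-substitute:
1 = 4 − 3
1 = −39 + 10·4
1 = 10·1369 − 351·39
1 = −351·9622 + 2467·1369
1 = 2467·290029 − 74361·9622
1 = −74361·2329854 + 597355·290029
1 = 597355·2619883 − 671716·2329854
1 = −671716·12809386 + 3284219·2619883
So 2619883⁻¹ ≡ 3284219 (mod 12809386).
Then x ≡ 3284219·9244536 ≡ 5083078 (mod 12809386); the smallest non-negative solution is x = 5083078.

5083078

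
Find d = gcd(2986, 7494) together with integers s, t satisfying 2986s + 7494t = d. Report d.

Apply Euclid's algorithm to 7494 and 2986:
7494 = 2×2986 + 1522
2986 = 1×1522 + 1464
1522 = 1×1464 + 58
1464 = 25×58 + 14
58 = 4×14 + 2
14 = 7×2 + 0
gcd(2986, 7494) = 2.
Express as a combination:
2 = 58 − 4·14
2 = −4·1464 + 101·58
2 = 101·1522 − 105·1464
2 = −105·2986 + 206·1522
2 = 206·7494 − 517·2986
So 2 = (206)·7494 + (-517)·2986.

2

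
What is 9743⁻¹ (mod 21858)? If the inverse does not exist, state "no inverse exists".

17315

Run Euclid on (21858, 9743):
21858 = 2·9743 + 2372
9743 = 4·2372 + 255
2372 = 9·255 + 77
255 = 3·77 + 24
77 = 3·24 + 5
24 = 4·5 + 4
5 = 1·4 + 1
4 = 4·1 + 0
gcd = 1, so the inverse exists. Back-substitute:
1 = 5 − 4
1 = −24 + 5·5
1 = 5·77 − 16·24
1 = −16·255 + 53·77
1 = 53·2372 − 493·255
1 = −493·9743 + 2025·2372
1 = 2025·21858 − 4543·9743
Hence 9743⁻¹ ≡ -4543 ≡ 17315 (mod 21858).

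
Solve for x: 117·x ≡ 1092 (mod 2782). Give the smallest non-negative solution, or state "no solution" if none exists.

152

First find gcd(117, 2782):
2782 = 23·117 + 91
117 = 1·91 + 26
91 = 3·26 + 13
26 = 2·13 + 0
gcd = 13 and 13 | 1092, so solutions exist. Divide through by 13: 9x ≡ 84 (mod 214).
Now find 9⁻¹ mod 214:
214 = 23·9 + 7
9 = 1·7 + 2
7 = 3·2 + 1
2 = 2·1 + 0
Back-substitute:
1 = 7 − 3·2
1 = −3·9 + 4·7
1 = 4·214 − 95·9
So 9·(-95) ≡ 1 (mod 214), i.e. 9⁻¹ ≡ 119.
Then x ≡ 119·84 ≡ 152 (mod 214); the smallest non-negative solution is x = 152.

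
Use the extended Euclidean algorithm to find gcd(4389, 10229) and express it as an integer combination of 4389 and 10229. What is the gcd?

Repeated division:
10229 = 2×4389 + 1451
4389 = 3×1451 + 36
1451 = 40×36 + 11
36 = 3×11 + 3
11 = 3×3 + 2
3 = 1×2 + 1
2 = 2×1 + 0
gcd(4389, 10229) = 1.
Back-substituting:
1 = 3 − 2
1 = −11 + 4·3
1 = 4·36 − 13·11
1 = −13·1451 + 524·36
1 = 524·4389 − 1585·1451
1 = −1585·10229 + 3694·4389
So 1 = (-1585)·10229 + (3694)·4389.

1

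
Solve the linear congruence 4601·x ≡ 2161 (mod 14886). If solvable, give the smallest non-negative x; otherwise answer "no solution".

6413

First find gcd(4601, 14886):
14886 = 3*4601 + 1083
4601 = 4*1083 + 269
1083 = 4*269 + 7
269 = 38*7 + 3
7 = 2*3 + 1
3 = 3*1 + 0
gcd = 1, so a unique solution mod 14886 exists.
Back-substitute for the Bézout coefficients:
1 = 7 − 2·3
1 = −2·269 + 77·7
1 = 77·1083 − 310·269
1 = −310·4601 + 1317·1083
1 = 1317·14886 − 4261·4601
So 4601·(-4261) ≡ 1 (mod 14886), giving 4601⁻¹ ≡ 10625.
x ≡ 4601⁻¹·2161 ≡ 10625·2161 ≡ 6413 (mod 14886).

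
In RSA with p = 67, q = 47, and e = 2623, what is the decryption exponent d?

691

φ(n) = (p−1)(q−1) = 66·46 = 3036.
Need d with 2623·d ≡ 1 (mod 3036). Apply the extended Euclidean algorithm:
3036 = 1·2623 + 413
2623 = 6·413 + 145
413 = 2·145 + 123
145 = 1·123 + 22
123 = 5·22 + 13
22 = 1·13 + 9
13 = 1·9 + 4
9 = 2·4 + 1
4 = 4·1 + 0
Back-substitute:
1 = 9 − 2·4
1 = −2·13 + 3·9
1 = 3·22 − 5·13
1 = −5·123 + 28·22
1 = 28·145 − 33·123
1 = −33·413 + 94·145
1 = 94·2623 − 597·413
1 = −597·3036 + 691·2623
So 2623·691 ≡ 1 (mod 3036), hence d = 691.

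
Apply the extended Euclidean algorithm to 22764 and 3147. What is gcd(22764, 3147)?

Repeated division:
22764 = 7*3147 + 735
3147 = 4*735 + 207
735 = 3*207 + 114
207 = 1*114 + 93
114 = 1*93 + 21
93 = 4*21 + 9
21 = 2*9 + 3
9 = 3*3 + 0
gcd(22764, 3147) = 3.
Express as a combination:
3 = 21 − 2·9
3 = −2·93 + 9·21
3 = 9·114 − 11·93
3 = −11·207 + 20·114
3 = 20·735 − 71·207
3 = −71·3147 + 304·735
3 = 304·22764 − 2199·3147
So 3 = (304)·22764 + (-2199)·3147.

3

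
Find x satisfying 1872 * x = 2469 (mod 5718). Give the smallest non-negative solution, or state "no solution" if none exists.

no solution

gcd(1872, 5718):
5718 = 3*1872 + 102
1872 = 18*102 + 36
102 = 2*36 + 30
36 = 1*30 + 6
30 = 5*6 + 0
gcd = 6, but 6 ∤ 2469, so the congruence has no solution.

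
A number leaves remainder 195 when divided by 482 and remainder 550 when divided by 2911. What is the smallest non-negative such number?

684635

Write x = 195 + 482·k. Then 482·k ≡ 550 − 195 ≡ 355 (mod 2911).
Need 482⁻¹ mod 2911. Extended Euclid on (2911, 482):
2911 = 6×482 + 19
482 = 25×19 + 7
19 = 2×7 + 5
7 = 1×5 + 2
5 = 2×2 + 1
2 = 2×1 + 0
Back-substitute:
1 = 5 − 2·2
1 = −2·7 + 3·5
1 = 3·19 − 8·7
1 = −8·482 + 203·19
1 = 203·2911 − 1226·482
482⁻¹ ≡ 1685 (mod 2911), so k ≡ 1685·355 ≡ 1420 (mod 2911).
x = 195 + 482·1420 = 684635.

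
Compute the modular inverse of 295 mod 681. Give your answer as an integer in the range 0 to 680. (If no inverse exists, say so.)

Extended Euclidean algorithm:
681 = 2*295 + 91
295 = 3*91 + 22
91 = 4*22 + 3
22 = 7*3 + 1
3 = 3*1 + 0
The gcd is 1. Working backward:
1 = 22 − 7·3
1 = −7·91 + 29·22
1 = 29·295 − 94·91
1 = −94·681 + 217·295
So 295·217 ≡ 1 (mod 681).

217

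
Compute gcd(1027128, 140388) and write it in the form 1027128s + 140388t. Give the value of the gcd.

12

Repeated division:
1027128 = 7*140388 + 44412
140388 = 3*44412 + 7152
44412 = 6*7152 + 1500
7152 = 4*1500 + 1152
1500 = 1*1152 + 348
1152 = 3*348 + 108
348 = 3*108 + 24
108 = 4*24 + 12
24 = 2*12 + 0
gcd(1027128, 140388) = 12.
Express as a combination:
12 = 108 − 4·24
12 = −4·348 + 13·108
12 = 13·1152 − 43·348
12 = −43·1500 + 56·1152
12 = 56·7152 − 267·1500
12 = −267·44412 + 1658·7152
12 = 1658·140388 − 5241·44412
12 = −5241·1027128 + 38345·140388
So 12 = (-5241)·1027128 + (38345)·140388.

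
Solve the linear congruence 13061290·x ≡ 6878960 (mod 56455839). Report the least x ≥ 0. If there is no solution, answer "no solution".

First find gcd(13061290, 56455839):
56455839 = 4*13061290 + 4210679
13061290 = 3*4210679 + 429253
4210679 = 9*429253 + 347402
429253 = 1*347402 + 81851
347402 = 4*81851 + 19998
81851 = 4*19998 + 1859
19998 = 10*1859 + 1408
1859 = 1*1408 + 451
1408 = 3*451 + 55
451 = 8*55 + 11
55 = 5*11 + 0
gcd = 11 and 11 | 6878960, so solutions exist. Divide through by 11: 1187390x ≡ 625360 (mod 5132349).
Now find 1187390⁻¹ mod 5132349:
5132349 = 4*1187390 + 382789
1187390 = 3*382789 + 39023
382789 = 9*39023 + 31582
39023 = 1*31582 + 7441
31582 = 4*7441 + 1818
7441 = 4*1818 + 169
1818 = 10*169 + 128
169 = 1*128 + 41
128 = 3*41 + 5
41 = 8*5 + 1
5 = 5*1 + 0
Back-substitute:
1 = 41 − 8·5
1 = −8·128 + 25·41
1 = 25·169 − 33·128
1 = −33·1818 + 355·169
1 = 355·7441 − 1453·1818
1 = −1453·31582 + 6167·7441
1 = 6167·39023 − 7620·31582
1 = −7620·382789 + 74747·39023
1 = 74747·1187390 − 231861·382789
1 = −231861·5132349 + 1002191·1187390
So 1187390⁻¹ ≡ 1002191 (mod 5132349).
Then x ≡ 1002191·625360 ≡ 3630323 (mod 5132349); the smallest non-negative solution is x = 3630323.

3630323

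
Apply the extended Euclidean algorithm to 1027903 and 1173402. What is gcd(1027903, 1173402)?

Apply Euclid's algorithm to 1173402 and 1027903:
1173402 = 1·1027903 + 145499
1027903 = 7·145499 + 9410
145499 = 15·9410 + 4349
9410 = 2·4349 + 712
4349 = 6·712 + 77
712 = 9·77 + 19
77 = 4·19 + 1
19 = 19·1 + 0
gcd(1027903, 1173402) = 1.
Express as a combination:
1 = 77 − 4·19
1 = −4·712 + 37·77
1 = 37·4349 − 226·712
1 = −226·9410 + 489·4349
1 = 489·145499 − 7561·9410
1 = −7561·1027903 + 53416·145499
1 = 53416·1173402 − 60977·1027903
So 1 = (53416)·1173402 + (-60977)·1027903.

1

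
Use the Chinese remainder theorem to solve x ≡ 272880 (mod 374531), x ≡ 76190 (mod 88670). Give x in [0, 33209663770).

26790475310

Write x = 272880 + 374531·k. Then 374531·k ≡ 76190 − 272880 ≡ 69320 (mod 88670).
Need 374531⁻¹ mod 88670. Extended Euclid on (88670, 19851):
88670 = 4*19851 + 9266
19851 = 2*9266 + 1319
9266 = 7*1319 + 33
1319 = 39*33 + 32
33 = 1*32 + 1
32 = 32*1 + 0
Back-substitute:
1 = 33 − 32
1 = −1319 + 40·33
1 = 40·9266 − 281·1319
1 = −281·19851 + 602·9266
1 = 602·88670 − 2689·19851
374531⁻¹ ≡ 85981 (mod 88670), so k ≡ 85981·69320 ≡ 71530 (mod 88670).
x = 272880 + 374531·71530 = 26790475310.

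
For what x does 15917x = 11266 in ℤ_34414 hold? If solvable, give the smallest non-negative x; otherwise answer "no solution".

14904

First find gcd(15917, 34414):
34414 = 2*15917 + 2580
15917 = 6*2580 + 437
2580 = 5*437 + 395
437 = 1*395 + 42
395 = 9*42 + 17
42 = 2*17 + 8
17 = 2*8 + 1
8 = 8*1 + 0
gcd = 1, so a unique solution mod 34414 exists.
Back-substitute for the Bézout coefficients:
1 = 17 − 2·8
1 = −2·42 + 5·17
1 = 5·395 − 47·42
1 = −47·437 + 52·395
1 = 52·2580 − 307·437
1 = −307·15917 + 1894·2580
1 = 1894·34414 − 4095·15917
So 15917·(-4095) ≡ 1 (mod 34414), giving 15917⁻¹ ≡ 30319.
x ≡ 15917⁻¹·11266 ≡ 30319·11266 ≡ 14904 (mod 34414).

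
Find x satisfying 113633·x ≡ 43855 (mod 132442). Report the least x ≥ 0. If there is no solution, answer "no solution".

First find gcd(113633, 132442):
132442 = 1*113633 + 18809
113633 = 6*18809 + 779
18809 = 24*779 + 113
779 = 6*113 + 101
113 = 1*101 + 12
101 = 8*12 + 5
12 = 2*5 + 2
5 = 2*2 + 1
2 = 2*1 + 0
gcd = 1, so a unique solution mod 132442 exists.
Back-substitute for the Bézout coefficients:
1 = 5 − 2·2
1 = −2·12 + 5·5
1 = 5·101 − 42·12
1 = −42·113 + 47·101
1 = 47·779 − 324·113
1 = −324·18809 + 7823·779
1 = 7823·113633 − 47262·18809
1 = −47262·132442 + 55085·113633
So 113633·(55085) ≡ 1 (mod 132442), giving 113633⁻¹ ≡ 55085.
x ≡ 113633⁻¹·43855 ≡ 55085·43855 ≡ 10595 (mod 132442).

10595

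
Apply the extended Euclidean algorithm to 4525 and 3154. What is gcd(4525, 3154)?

1

Apply Euclid's algorithm to 4525 and 3154:
4525 = 1×3154 + 1371
3154 = 2×1371 + 412
1371 = 3×412 + 135
412 = 3×135 + 7
135 = 19×7 + 2
7 = 3×2 + 1
2 = 2×1 + 0
gcd(4525, 3154) = 1.
Back-substituting:
1 = 7 − 3·2
1 = −3·135 + 58·7
1 = 58·412 − 177·135
1 = −177·1371 + 589·412
1 = 589·3154 − 1355·1371
1 = −1355·4525 + 1944·3154
So 1 = (-1355)·4525 + (1944)·3154.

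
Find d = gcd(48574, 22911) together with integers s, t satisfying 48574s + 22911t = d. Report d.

1

Repeated division:
48574 = 2·22911 + 2752
22911 = 8·2752 + 895
2752 = 3·895 + 67
895 = 13·67 + 24
67 = 2·24 + 19
24 = 1·19 + 5
19 = 3·5 + 4
5 = 1·4 + 1
4 = 4·1 + 0
gcd(48574, 22911) = 1.
Working backward:
1 = 5 − 4
1 = −19 + 4·5
1 = 4·24 − 5·19
1 = −5·67 + 14·24
1 = 14·895 − 187·67
1 = −187·2752 + 575·895
1 = 575·22911 − 4787·2752
1 = −4787·48574 + 10149·22911
So 1 = (-4787)·48574 + (10149)·22911.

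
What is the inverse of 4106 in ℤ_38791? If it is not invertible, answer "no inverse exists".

gcd(38791, 4106) by repeated division:
38791 = 9×4106 + 1837
4106 = 2×1837 + 432
1837 = 4×432 + 109
432 = 3×109 + 105
109 = 1×105 + 4
105 = 26×4 + 1
4 = 4×1 + 0
gcd = 1, so the inverse exists. Back-substitute:
1 = 105 − 26·4
1 = −26·109 + 27·105
1 = 27·432 − 107·109
1 = −107·1837 + 455·432
1 = 455·4106 − 1017·1837
1 = −1017·38791 + 9608·4106
So 4106·9608 ≡ 1 (mod 38791).

9608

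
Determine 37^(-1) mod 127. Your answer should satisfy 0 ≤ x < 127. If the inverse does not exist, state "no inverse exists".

gcd(127, 37) by repeated division:
127 = 3*37 + 16
37 = 2*16 + 5
16 = 3*5 + 1
5 = 5*1 + 0
The gcd is 1. Working backward:
1 = 16 − 3·5
1 = −3·37 + 7·16
1 = 7·127 − 24·37
So 37·(-24) ≡ 1 (mod 127), and -24 ≡ 103 (mod 127).

103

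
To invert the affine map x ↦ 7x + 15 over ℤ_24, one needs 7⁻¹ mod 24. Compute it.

Run Euclid on (24, 7):
24 = 3×7 + 3
7 = 2×3 + 1
3 = 3×1 + 0
gcd = 1, so the inverse exists. Back-substitute:
1 = 7 − 2·3
1 = −2·24 + 7·7
So 7·7 ≡ 1 (mod 24).

7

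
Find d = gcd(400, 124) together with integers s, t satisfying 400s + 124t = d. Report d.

4

Repeated division:
400 = 3*124 + 28
124 = 4*28 + 12
28 = 2*12 + 4
12 = 3*4 + 0
gcd(400, 124) = 4.
Express as a combination:
4 = 28 − 2·12
4 = −2·124 + 9·28
4 = 9·400 − 29·124
So 4 = (9)·400 + (-29)·124.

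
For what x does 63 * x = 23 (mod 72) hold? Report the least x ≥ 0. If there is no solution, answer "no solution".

gcd(63, 72):
72 = 1×63 + 9
63 = 7×9 + 0
gcd = 9, but 9 ∤ 23, so the congruence has no solution.

no solution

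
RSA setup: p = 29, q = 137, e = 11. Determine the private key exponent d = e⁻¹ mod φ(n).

1731

φ(n) = (p−1)(q−1) = 28·136 = 3808.
Need d with 11·d ≡ 1 (mod 3808). Apply the extended Euclidean algorithm:
3808 = 346×11 + 2
11 = 5×2 + 1
2 = 2×1 + 0
Back-substitute:
1 = 11 − 5·2
1 = −5·3808 + 1731·11
So 11·1731 ≡ 1 (mod 3808), hence d = 1731.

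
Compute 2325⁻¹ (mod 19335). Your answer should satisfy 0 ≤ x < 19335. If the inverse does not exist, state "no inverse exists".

Euclidean algorithm on 19335, 2325:
19335 = 8×2325 + 735
2325 = 3×735 + 120
735 = 6×120 + 15
120 = 8×15 + 0
The gcd is 15, not 1, hence no inverse exists.

no inverse exists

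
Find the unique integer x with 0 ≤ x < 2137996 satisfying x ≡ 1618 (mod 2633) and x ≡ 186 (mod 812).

Write x = 1618 + 2633·k. Then 2633·k ≡ 186 − 1618 ≡ 192 (mod 812).
Need 2633⁻¹ mod 812. Extended Euclid on (812, 197):
812 = 4*197 + 24
197 = 8*24 + 5
24 = 4*5 + 4
5 = 1*4 + 1
4 = 4*1 + 0
Back-substitute:
1 = 5 − 4
1 = −24 + 5·5
1 = 5·197 − 41·24
1 = −41·812 + 169·197
2633⁻¹ ≡ 169 (mod 812), so k ≡ 169·192 ≡ 780 (mod 812).
x = 1618 + 2633·780 = 2055358.

2055358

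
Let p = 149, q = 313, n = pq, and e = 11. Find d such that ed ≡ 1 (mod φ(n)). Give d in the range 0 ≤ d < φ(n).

φ(n) = (p−1)(q−1) = 148·312 = 46176.
Need d with 11·d ≡ 1 (mod 46176). Apply the extended Euclidean algorithm:
46176 = 4197*11 + 9
11 = 1*9 + 2
9 = 4*2 + 1
2 = 2*1 + 0
Back-substitute:
1 = 9 − 4·2
1 = −4·11 + 5·9
1 = 5·46176 − 20989·11
So 11·(-20989) ≡ 1 (mod 46176), hence d ≡ -20989 ≡ 25187 (mod 46176).

25187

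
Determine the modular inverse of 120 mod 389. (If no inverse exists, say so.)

295

Run Euclid on (389, 120):
389 = 3·120 + 29
120 = 4·29 + 4
29 = 7·4 + 1
4 = 4·1 + 0
gcd = 1, so the inverse exists. Back-substitute:
1 = 29 − 7·4
1 = −7·120 + 29·29
1 = 29·389 − 94·120
Hence 120⁻¹ ≡ -94 ≡ 295 (mod 389).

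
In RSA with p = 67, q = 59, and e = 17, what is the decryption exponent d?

φ(n) = (p−1)(q−1) = 66·58 = 3828.
Need d with 17·d ≡ 1 (mod 3828). Apply the extended Euclidean algorithm:
3828 = 225*17 + 3
17 = 5*3 + 2
3 = 1*2 + 1
2 = 2*1 + 0
Back-substitute:
1 = 3 − 2
1 = −17 + 6·3
1 = 6·3828 − 1351·17
So 17·(-1351) ≡ 1 (mod 3828), hence d ≡ -1351 ≡ 2477 (mod 3828).

2477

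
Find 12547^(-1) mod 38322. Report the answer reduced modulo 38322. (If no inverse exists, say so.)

13393

Run Euclid on (38322, 12547):
38322 = 3×12547 + 681
12547 = 18×681 + 289
681 = 2×289 + 103
289 = 2×103 + 83
103 = 1×83 + 20
83 = 4×20 + 3
20 = 6×3 + 2
3 = 1×2 + 1
2 = 2×1 + 0
gcd = 1, so the inverse exists. Back-substitute:
1 = 3 − 2
1 = −20 + 7·3
1 = 7·83 − 29·20
1 = −29·103 + 36·83
1 = 36·289 − 101·103
1 = −101·681 + 238·289
1 = 238·12547 − 4385·681
1 = −4385·38322 + 13393·12547
So 12547·13393 ≡ 1 (mod 38322).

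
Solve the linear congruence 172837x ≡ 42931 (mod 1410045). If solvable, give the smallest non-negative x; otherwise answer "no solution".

141358

First find gcd(172837, 1410045):
1410045 = 8*172837 + 27349
172837 = 6*27349 + 8743
27349 = 3*8743 + 1120
8743 = 7*1120 + 903
1120 = 1*903 + 217
903 = 4*217 + 35
217 = 6*35 + 7
35 = 5*7 + 0
gcd = 7 and 7 | 42931, so solutions exist. Divide through by 7: 24691x ≡ 6133 (mod 201435).
Now find 24691⁻¹ mod 201435:
201435 = 8*24691 + 3907
24691 = 6*3907 + 1249
3907 = 3*1249 + 160
1249 = 7*160 + 129
160 = 1*129 + 31
129 = 4*31 + 5
31 = 6*5 + 1
5 = 5*1 + 0
Back-substitute:
1 = 31 − 6·5
1 = −6·129 + 25·31
1 = 25·160 − 31·129
1 = −31·1249 + 242·160
1 = 242·3907 − 757·1249
1 = −757·24691 + 4784·3907
1 = 4784·201435 − 39029·24691
So 24691·(-39029) ≡ 1 (mod 201435), i.e. 24691⁻¹ ≡ 162406.
Then x ≡ 162406·6133 ≡ 141358 (mod 201435); the smallest non-negative solution is x = 141358.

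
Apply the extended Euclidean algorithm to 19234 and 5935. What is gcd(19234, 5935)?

Repeated division:
19234 = 3*5935 + 1429
5935 = 4*1429 + 219
1429 = 6*219 + 115
219 = 1*115 + 104
115 = 1*104 + 11
104 = 9*11 + 5
11 = 2*5 + 1
5 = 5*1 + 0
gcd(19234, 5935) = 1.
Express as a combination:
1 = 11 − 2·5
1 = −2·104 + 19·11
1 = 19·115 − 21·104
1 = −21·219 + 40·115
1 = 40·1429 − 261·219
1 = −261·5935 + 1084·1429
1 = 1084·19234 − 3513·5935
So 1 = (1084)·19234 + (-3513)·5935.

1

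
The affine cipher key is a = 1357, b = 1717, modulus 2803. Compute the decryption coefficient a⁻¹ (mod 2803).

Extended Euclidean algorithm:
2803 = 2*1357 + 89
1357 = 15*89 + 22
89 = 4*22 + 1
22 = 22*1 + 0
Since gcd(1357, 2803) = 1, back-substitute to write 1 as a combination:
1 = 89 − 4·22
1 = −4·1357 + 61·89
1 = 61·2803 − 126·1357
Thus 1357·(-126) ≡ 1 (mod 2803); reducing, -126 mod 2803 = 2677.

2677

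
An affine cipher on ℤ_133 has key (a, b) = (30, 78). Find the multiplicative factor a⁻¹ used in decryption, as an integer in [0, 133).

Extended Euclidean algorithm:
133 = 4×30 + 13
30 = 2×13 + 4
13 = 3×4 + 1
4 = 4×1 + 0
The gcd is 1. Working backward:
1 = 13 − 3·4
1 = −3·30 + 7·13
1 = 7·133 − 31·30
Hence 30⁻¹ ≡ -31 ≡ 102 (mod 133).

102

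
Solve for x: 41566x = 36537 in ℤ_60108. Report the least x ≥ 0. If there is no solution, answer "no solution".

gcd(41566, 60108):
60108 = 1·41566 + 18542
41566 = 2·18542 + 4482
18542 = 4·4482 + 614
4482 = 7·614 + 184
614 = 3·184 + 62
184 = 2·62 + 60
62 = 1·60 + 2
60 = 30·2 + 0
gcd = 2, but 2 ∤ 36537, so the congruence has no solution.

no solution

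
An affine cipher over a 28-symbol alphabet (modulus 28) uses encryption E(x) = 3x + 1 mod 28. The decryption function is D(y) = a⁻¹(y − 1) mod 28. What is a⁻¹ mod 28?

19

gcd(28, 3) by repeated division:
28 = 9·3 + 1
3 = 3·1 + 0
gcd = 1, so the inverse exists. Back-substitute:
1 = 28 − 9·3
Hence 3⁻¹ ≡ -9 ≡ 19 (mod 28).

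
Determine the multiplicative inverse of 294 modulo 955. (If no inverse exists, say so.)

484

Extended Euclidean algorithm:
955 = 3*294 + 73
294 = 4*73 + 2
73 = 36*2 + 1
2 = 2*1 + 0
Since gcd(294, 955) = 1, back-substitute to write 1 as a combination:
1 = 73 − 36·2
1 = −36·294 + 145·73
1 = 145·955 − 471·294
Thus 294·(-471) ≡ 1 (mod 955); reducing, -471 mod 955 = 484.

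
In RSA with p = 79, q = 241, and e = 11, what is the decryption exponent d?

10211

φ(n) = (p−1)(q−1) = 78·240 = 18720.
Need d with 11·d ≡ 1 (mod 18720). Apply the extended Euclidean algorithm:
18720 = 1701×11 + 9
11 = 1×9 + 2
9 = 4×2 + 1
2 = 2×1 + 0
Back-substitute:
1 = 9 − 4·2
1 = −4·11 + 5·9
1 = 5·18720 − 8509·11
So 11·(-8509) ≡ 1 (mod 18720), hence d ≡ -8509 ≡ 10211 (mod 18720).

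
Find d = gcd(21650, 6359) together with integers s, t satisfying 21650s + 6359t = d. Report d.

Repeated division:
21650 = 3*6359 + 2573
6359 = 2*2573 + 1213
2573 = 2*1213 + 147
1213 = 8*147 + 37
147 = 3*37 + 36
37 = 1*36 + 1
36 = 36*1 + 0
gcd(21650, 6359) = 1.
Back-substituting:
1 = 37 − 36
1 = −147 + 4·37
1 = 4·1213 − 33·147
1 = −33·2573 + 70·1213
1 = 70·6359 − 173·2573
1 = −173·21650 + 589·6359
So 1 = (-173)·21650 + (589)·6359.

1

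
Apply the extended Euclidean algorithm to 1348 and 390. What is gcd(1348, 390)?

Apply Euclid's algorithm to 1348 and 390:
1348 = 3*390 + 178
390 = 2*178 + 34
178 = 5*34 + 8
34 = 4*8 + 2
8 = 4*2 + 0
gcd(1348, 390) = 2.
Back-substituting:
2 = 34 − 4·8
2 = −4·178 + 21·34
2 = 21·390 − 46·178
2 = −46·1348 + 159·390
So 2 = (-46)·1348 + (159)·390.

2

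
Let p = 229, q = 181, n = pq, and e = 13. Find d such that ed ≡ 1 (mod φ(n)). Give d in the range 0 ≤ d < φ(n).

φ(n) = (p−1)(q−1) = 228·180 = 41040.
Need d with 13·d ≡ 1 (mod 41040). Apply the extended Euclidean algorithm:
41040 = 3156·13 + 12
13 = 1·12 + 1
12 = 12·1 + 0
Back-substitute:
1 = 13 − 12
1 = −41040 + 3157·13
So 13·3157 ≡ 1 (mod 41040), hence d = 3157.

3157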